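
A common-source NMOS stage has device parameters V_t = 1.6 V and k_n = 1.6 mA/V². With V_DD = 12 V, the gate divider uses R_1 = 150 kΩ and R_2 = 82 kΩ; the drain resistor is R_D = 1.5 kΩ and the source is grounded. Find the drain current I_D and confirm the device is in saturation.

I_D ≈ 5.6 mA

V_G = V_DD·R_2/(R_1+R_2) = 12×82/232 = 4.24 V. With the source grounded, V_GS = V_G = 4.24 V.
Assume saturation: I_D = (k_n/2)(V_GS − V_t)² = (1.6/2)×(4.24 − 1.6)² = 0.8×2.64² = 5.58 mA.
V_DS = V_DD − I_D·R_D = 12 − 5.58×1.5 = 3.63 V.
Saturation requires V_DS ≥ V_GS − V_t = 2.64 V; 3.63 ≥ 2.64 ✓.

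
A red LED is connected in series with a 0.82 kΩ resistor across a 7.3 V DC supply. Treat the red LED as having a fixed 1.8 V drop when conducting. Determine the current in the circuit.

I ≈ 6.7 mA

KVL around the loop: 7.3 = V_D + I·R = 1.8 + I × 0.82 kΩ.
So I = (7.3 − 1.8) / 0.82 kΩ = 5.5 / 0.82 = 6.71 mA.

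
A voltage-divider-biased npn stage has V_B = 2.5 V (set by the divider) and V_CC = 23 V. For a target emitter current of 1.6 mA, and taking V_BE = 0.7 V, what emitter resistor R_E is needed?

R_E ≈ 1.1 kΩ

V_E = V_B − V_BE = 2.5 − 0.7 = 1.8 V.
R_E = V_E / I_E = 1.8 / 1.6 = 1.12 kΩ.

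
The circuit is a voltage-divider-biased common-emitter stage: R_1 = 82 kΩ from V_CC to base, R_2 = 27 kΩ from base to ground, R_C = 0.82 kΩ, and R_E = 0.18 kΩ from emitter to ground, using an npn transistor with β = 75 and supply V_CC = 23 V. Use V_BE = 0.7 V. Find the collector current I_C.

I_C ≈ 11 mA

Thevenize the base divider: V_Th = V_CC·R_2/(R_1+R_2) = 23×27/109 = 5.7 V, R_Th = R_1‖R_2 = 20.3 kΩ.
Base-emitter loop: V_Th = I_B·R_Th + V_BE + (β+1)I_B·R_E, so I_B = (5.7 − 0.7) / (20.3 + 76×0.18) = 0.147 mA.
I_C = β·I_B = 75×0.147 = 11 mA, and I_E = (β+1)I_B = 11.2 mA.
V_CE = V_CC − I_C·R_C − I_E·R_E = 23 − 11×0.82 − 11.2×0.18 = 11.9 V.
V_CE = 11.9 V > 0.2 V confirms active-region operation.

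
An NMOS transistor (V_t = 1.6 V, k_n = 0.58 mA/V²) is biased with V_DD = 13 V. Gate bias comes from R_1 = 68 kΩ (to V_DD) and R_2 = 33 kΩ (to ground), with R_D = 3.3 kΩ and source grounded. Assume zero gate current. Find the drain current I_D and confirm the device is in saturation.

V_G = V_DD·R_2/(R_1+R_2) = 13×33/101 = 4.25 V. With the source grounded, V_GS = V_G = 4.25 V.
Assume saturation: I_D = (k_n/2)(V_GS − V_t)² = (0.58/2)×(4.25 − 1.6)² = 0.29×2.65² = 2.03 mA.
V_DS = V_DD − I_D·R_D = 13 − 2.03×3.3 = 6.29 V.
Saturation requires V_DS ≥ V_GS − V_t = 2.65 V; 6.29 ≥ 2.65 ✓.

I_D ≈ 2 mA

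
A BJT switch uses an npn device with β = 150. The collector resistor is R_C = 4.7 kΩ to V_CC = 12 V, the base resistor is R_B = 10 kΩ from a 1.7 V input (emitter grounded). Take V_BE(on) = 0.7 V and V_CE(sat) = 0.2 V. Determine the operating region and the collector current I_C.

saturation; I_C ≈ 2.5 mA

Assume active: I_B = (1.7 − 0.7)/10 = 0.1 mA, giving I_C = β·I_B = 15 mA.
But then V_CE = 12 − 15×4.7 = -58.5 V < V_CE(sat) = 0.2 V — impossible in the active region.
So the transistor is saturated. With V_CE = 0.2 V, I_C = (V_CC − 0.2)/R_C = 11.8/4.7 = 2.51 mA.
Check: β·I_B = 15 mA > I_C = 2.51 mA, confirming saturation.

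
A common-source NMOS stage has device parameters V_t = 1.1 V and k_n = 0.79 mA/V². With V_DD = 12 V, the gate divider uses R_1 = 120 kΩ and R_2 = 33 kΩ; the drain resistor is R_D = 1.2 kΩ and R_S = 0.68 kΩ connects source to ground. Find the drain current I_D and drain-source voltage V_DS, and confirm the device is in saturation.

I_D ≈ 0.51 mA, V_DS ≈ 11 V

V_G = V_DD·R_2/(R_1+R_2) = 12×33/153 = 2.59 V.
Assume saturation: I_D = (k_n/2)(V_GS − V_t)² with V_GS = V_G − I_D·R_S = 2.59 − 0.68·I_D.
Substituting gives 0.183·I_D² − 1.8·I_D + 0.875 = 0, with roots I_D = 0.513 or 9.34 mA.
The root I_D = 9.34 mA gives V_GS = -3.76 V ≤ V_t, so take I_D = 0.513 mA.
Then V_GS = 2.24 V and V_DS = V_DD − I_D(R_D+R_S) = 12 − 0.513×1.88 = 11 V.
Saturation requires V_DS ≥ V_GS − V_t = 1.14 V; 11 ≥ 1.14 ✓.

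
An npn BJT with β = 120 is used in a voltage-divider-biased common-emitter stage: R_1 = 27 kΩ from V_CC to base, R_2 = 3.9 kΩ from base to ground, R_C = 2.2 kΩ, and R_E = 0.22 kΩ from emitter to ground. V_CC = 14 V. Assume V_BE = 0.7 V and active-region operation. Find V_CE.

Thevenize the base divider: V_Th = V_CC·R_2/(R_1+R_2) = 14×3.9/30.9 = 1.77 V, R_Th = R_1‖R_2 = 3.41 kΩ.
Base-emitter loop: V_Th = I_B·R_Th + V_BE + (β+1)I_B·R_E, so I_B = (1.77 − 0.7) / (3.41 + 121×0.22) = 0.0355 mA.
I_C = β·I_B = 120×0.0355 = 4.26 mA, and I_E = (β+1)I_B = 4.3 mA.
V_CE = V_CC − I_C·R_C − I_E·R_E = 14 − 4.26×2.2 − 4.3×0.22 = 3.67 V.
V_CE = 3.67 V > 0.2 V confirms active-region operation.

V_CE ≈ 3.7 V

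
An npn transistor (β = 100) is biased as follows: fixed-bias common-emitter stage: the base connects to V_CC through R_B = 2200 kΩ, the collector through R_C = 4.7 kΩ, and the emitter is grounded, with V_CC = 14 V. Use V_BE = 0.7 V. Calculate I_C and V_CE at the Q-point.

I_C ≈ 0.6 mA, V_CE ≈ 11 V

Base loop: V_CC = I_B·R_B + V_BE, so I_B = (14 − 0.7)/2200 kΩ = 0.00605 mA.
In the active region I_C = β·I_B = 100 × 0.00605 = 0.605 mA.
Collector loop: V_CE = V_CC − I_C·R_C = 14 − 0.605×4.7 = 11.2 V.
Since V_CE = 11.2 V > V_CE(sat) ≈ 0.2 V, the transistor is in the active region as assumed.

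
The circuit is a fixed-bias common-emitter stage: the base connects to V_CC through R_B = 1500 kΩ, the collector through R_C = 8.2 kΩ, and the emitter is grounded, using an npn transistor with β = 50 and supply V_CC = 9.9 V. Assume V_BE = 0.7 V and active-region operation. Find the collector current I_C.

Base loop: V_CC = I_B·R_B + V_BE, so I_B = (9.9 − 0.7)/1500 kΩ = 0.00613 mA.
In the active region I_C = β·I_B = 50 × 0.00613 = 0.307 mA.
Collector loop: V_CE = V_CC − I_C·R_C = 9.9 − 0.307×8.2 = 7.39 V.
Since V_CE = 7.39 V > V_CE(sat) ≈ 0.2 V, the transistor is in the active region as assumed.

I_C ≈ 0.31 mA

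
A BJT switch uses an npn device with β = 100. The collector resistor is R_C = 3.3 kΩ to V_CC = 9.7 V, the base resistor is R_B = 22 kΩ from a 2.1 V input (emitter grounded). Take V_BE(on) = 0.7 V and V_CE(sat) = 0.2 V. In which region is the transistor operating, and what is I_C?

Assume active: I_B = (2.1 − 0.7)/22 = 0.0636 mA, giving I_C = β·I_B = 6.36 mA.
But then V_CE = 9.7 − 6.36×3.3 = -11.3 V < V_CE(sat) = 0.2 V — impossible in the active region.
So the transistor is saturated. With V_CE = 0.2 V, I_C = (V_CC − 0.2)/R_C = 9.5/3.3 = 2.88 mA.
Check: β·I_B = 6.36 mA > I_C = 2.88 mA, confirming saturation.

saturation; I_C ≈ 2.9 mA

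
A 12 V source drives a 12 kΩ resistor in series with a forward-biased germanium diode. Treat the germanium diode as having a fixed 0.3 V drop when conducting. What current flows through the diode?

KVL around the loop: 12 = V_D + I·R = 0.3 + I × 12 kΩ.
So I = (12 − 0.3) / 12 kΩ = 11.7 / 12 = 0.975 mA.

I ≈ 0.97 mA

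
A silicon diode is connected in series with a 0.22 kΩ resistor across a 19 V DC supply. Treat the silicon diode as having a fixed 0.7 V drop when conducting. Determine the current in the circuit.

KVL around the loop: 19 = V_D + I·R = 0.7 + I × 0.22 kΩ.
So I = (19 − 0.7) / 0.22 kΩ = 18.3 / 0.22 = 83.2 mA.

I ≈ 83 mA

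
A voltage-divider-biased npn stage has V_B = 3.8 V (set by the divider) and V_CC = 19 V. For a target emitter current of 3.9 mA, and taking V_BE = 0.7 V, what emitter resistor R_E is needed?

V_E = V_B − V_BE = 3.8 − 0.7 = 3.1 V.
R_E = V_E / I_E = 3.1 / 3.9 = 0.795 kΩ.

R_E ≈ 0.79 kΩ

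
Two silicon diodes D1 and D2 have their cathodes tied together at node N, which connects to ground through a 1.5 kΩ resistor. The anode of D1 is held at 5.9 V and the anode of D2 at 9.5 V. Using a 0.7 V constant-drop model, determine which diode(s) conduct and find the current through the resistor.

Only D2 conducts; I_R ≈ 5.9 mA

Assume both conduct. Then node N would need to be at both 5.9−0.7 = 5.2 V and 9.5−0.7 = 8.8 V, which is impossible.
Assume only D2 conducts: V_N = 9.5 − 0.7 = 8.8 V, so I_R = 8.8/1.5 = 5.87 mA.
Check D1: its anode-to-cathode voltage is 5.9 − 8.8 = -2.9 V < 0.7 V, so it is off. The assumption is consistent.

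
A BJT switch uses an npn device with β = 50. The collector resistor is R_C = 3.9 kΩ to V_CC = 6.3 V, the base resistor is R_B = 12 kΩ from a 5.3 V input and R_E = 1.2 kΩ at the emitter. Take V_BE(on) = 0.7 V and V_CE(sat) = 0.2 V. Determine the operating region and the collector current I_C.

Assume active: I_B = (5.3 − 0.7)/(12 + 51×1.2) = 0.0628 mA, I_C = β·I_B = 3.14 mA.
Then V_CE = 6.3 − 3.14×3.9 − 3.2×1.2 = -9.8 V < 0.2 V — the active assumption fails.
Re-solve with V_CE = 0.2 V. KCL at the emitter: V_E/R_E = (V_BB−0.7−V_E)/R_B + (V_CC−0.2−V_E)/R_C, giving V_E = 1.66 V.
I_C = (V_CC − 0.2 − V_E)/R_C = (6.1 − 1.66)/3.9 = 1.14 mA.
Check: I_B = (4.6 − 1.66)/12 = 0.245 mA, and β·I_B = 12.2 mA > I_C, confirming saturation.

saturation; I_C ≈ 1.1 mA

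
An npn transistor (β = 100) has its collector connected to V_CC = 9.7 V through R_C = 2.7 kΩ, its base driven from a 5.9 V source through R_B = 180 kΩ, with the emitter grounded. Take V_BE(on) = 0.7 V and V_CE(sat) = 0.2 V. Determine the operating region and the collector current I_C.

active; I_C ≈ 2.9 mA

Assume active. Base-emitter loop: I_B = (V_BB − V_BE)/R_B = (5.9 − 0.7)/180 = 0.0289 mA.
I_C = β·I_B = 100×0.0289 = 2.89 mA.
V_CE = V_CC − I_C·R_C = 9.7 − 2.89×2.7 = 1.9 V > V_CE(sat), so the active-region assumption holds.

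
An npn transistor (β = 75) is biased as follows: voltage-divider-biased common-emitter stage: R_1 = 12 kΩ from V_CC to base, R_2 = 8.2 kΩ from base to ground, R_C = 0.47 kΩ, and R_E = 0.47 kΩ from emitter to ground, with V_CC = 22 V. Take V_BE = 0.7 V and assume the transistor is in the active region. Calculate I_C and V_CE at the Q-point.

I_C ≈ 15 mA, V_CE ≈ 7.6 V

Thevenize the base divider: V_Th = V_CC·R_2/(R_1+R_2) = 22×8.2/20.2 = 8.93 V, R_Th = R_1‖R_2 = 4.87 kΩ.
Base-emitter loop: V_Th = I_B·R_Th + V_BE + (β+1)I_B·R_E, so I_B = (8.93 − 0.7) / (4.87 + 76×0.47) = 0.203 mA.
I_C = β·I_B = 75×0.203 = 15.2 mA, and I_E = (β+1)I_B = 15.4 mA.
V_CE = V_CC − I_C·R_C − I_E·R_E = 22 − 15.2×0.47 − 15.4×0.47 = 7.61 V.
V_CE = 7.61 V > 0.2 V confirms active-region operation.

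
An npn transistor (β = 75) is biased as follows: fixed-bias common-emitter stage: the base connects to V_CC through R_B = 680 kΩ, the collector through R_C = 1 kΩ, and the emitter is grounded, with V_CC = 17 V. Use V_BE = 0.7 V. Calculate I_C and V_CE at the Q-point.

I_C ≈ 1.8 mA, V_CE ≈ 15 V

Base loop: V_CC = I_B·R_B + V_BE, so I_B = (17 − 0.7)/680 kΩ = 0.024 mA.
In the active region I_C = β·I_B = 75 × 0.024 = 1.8 mA.
Collector loop: V_CE = V_CC − I_C·R_C = 17 − 1.8×1 = 15.2 V.
Since V_CE = 15.2 V > V_CE(sat) ≈ 0.2 V, the transistor is in the active region as assumed.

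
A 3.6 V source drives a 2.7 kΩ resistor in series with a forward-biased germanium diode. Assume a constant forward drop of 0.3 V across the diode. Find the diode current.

KVL around the loop: 3.6 = V_D + I·R = 0.3 + I × 2.7 kΩ.
So I = (3.6 − 0.3) / 2.7 kΩ = 3.3 / 2.7 = 1.22 mA.

I ≈ 1.2 mA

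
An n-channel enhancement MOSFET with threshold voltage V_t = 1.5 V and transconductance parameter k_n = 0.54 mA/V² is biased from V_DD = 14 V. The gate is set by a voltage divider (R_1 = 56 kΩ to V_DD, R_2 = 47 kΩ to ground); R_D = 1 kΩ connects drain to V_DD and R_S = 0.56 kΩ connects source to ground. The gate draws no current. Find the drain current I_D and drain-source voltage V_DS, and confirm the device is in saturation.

I_D ≈ 2.9 mA, V_DS ≈ 9.5 V

V_G = V_DD·R_2/(R_1+R_2) = 14×47/103 = 6.39 V.
Assume saturation: I_D = (k_n/2)(V_GS − V_t)² with V_GS = V_G − I_D·R_S = 6.39 − 0.56·I_D.
Substituting gives 0.0847·I_D² − 2.48·I_D + 6.45 = 0, with roots I_D = 2.89 or 26.4 mA.
The root I_D = 26.4 mA gives V_GS = -8.38 V ≤ V_t, so take I_D = 2.89 mA.
Then V_GS = 4.77 V and V_DS = V_DD − I_D(R_D+R_S) = 14 − 2.89×1.56 = 9.49 V.
Saturation requires V_DS ≥ V_GS − V_t = 3.27 V; 9.49 ≥ 3.27 ✓.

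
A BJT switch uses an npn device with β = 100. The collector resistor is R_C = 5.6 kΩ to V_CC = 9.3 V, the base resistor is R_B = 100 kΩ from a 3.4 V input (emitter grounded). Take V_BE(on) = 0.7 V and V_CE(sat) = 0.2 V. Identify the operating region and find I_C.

saturation; I_C ≈ 1.6 mA

Assume active: I_B = (3.4 − 0.7)/100 = 0.027 mA, giving I_C = β·I_B = 2.7 mA.
But then V_CE = 9.3 − 2.7×5.6 = -5.82 V < V_CE(sat) = 0.2 V — impossible in the active region.
So the transistor is saturated. With V_CE = 0.2 V, I_C = (V_CC − 0.2)/R_C = 9.1/5.6 = 1.63 mA.
Check: β·I_B = 2.7 mA > I_C = 1.63 mA, confirming saturation.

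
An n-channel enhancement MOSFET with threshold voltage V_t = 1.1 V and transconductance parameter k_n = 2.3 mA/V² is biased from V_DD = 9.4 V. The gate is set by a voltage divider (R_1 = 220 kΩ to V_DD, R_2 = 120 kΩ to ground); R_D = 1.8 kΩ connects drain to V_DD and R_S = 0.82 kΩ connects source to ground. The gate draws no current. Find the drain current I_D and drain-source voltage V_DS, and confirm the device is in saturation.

I_D ≈ 1.4 mA, V_DS ≈ 5.8 V

V_G = V_DD·R_2/(R_1+R_2) = 9.4×120/340 = 3.32 V.
Assume saturation: I_D = (k_n/2)(V_GS − V_t)² with V_GS = V_G − I_D·R_S = 3.32 − 0.82·I_D.
Substituting gives 0.773·I_D² − 5.18·I_D + 5.66 = 0, with roots I_D = 1.37 or 5.33 mA.
The root I_D = 5.33 mA gives V_GS = -1.05 V ≤ V_t, so take I_D = 1.37 mA.
Then V_GS = 2.19 V and V_DS = V_DD − I_D(R_D+R_S) = 9.4 − 1.37×2.62 = 5.8 V.
Saturation requires V_DS ≥ V_GS − V_t = 1.09 V; 5.8 ≥ 1.09 ✓.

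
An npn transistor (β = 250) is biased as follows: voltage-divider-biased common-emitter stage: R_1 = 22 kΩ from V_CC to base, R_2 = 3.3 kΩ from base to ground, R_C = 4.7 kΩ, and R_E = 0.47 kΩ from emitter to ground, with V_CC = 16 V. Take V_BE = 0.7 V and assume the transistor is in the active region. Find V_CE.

Thevenize the base divider: V_Th = V_CC·R_2/(R_1+R_2) = 16×3.3/25.3 = 2.09 V, R_Th = R_1‖R_2 = 2.87 kΩ.
Base-emitter loop: V_Th = I_B·R_Th + V_BE + (β+1)I_B·R_E, so I_B = (2.09 − 0.7) / (2.87 + 251×0.47) = 0.0115 mA.
I_C = β·I_B = 250×0.0115 = 2.87 mA, and I_E = (β+1)I_B = 2.88 mA.
V_CE = V_CC − I_C·R_C − I_E·R_E = 16 − 2.87×4.7 − 2.88×0.47 = 1.16 V.
V_CE = 1.16 V > 0.2 V confirms active-region operation.

V_CE ≈ 1.2 V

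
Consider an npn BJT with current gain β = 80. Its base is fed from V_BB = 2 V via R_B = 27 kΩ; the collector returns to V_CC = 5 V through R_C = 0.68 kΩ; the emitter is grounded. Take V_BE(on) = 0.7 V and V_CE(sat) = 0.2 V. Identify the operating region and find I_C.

active; I_C ≈ 3.9 mA

Assume active. Base-emitter loop: I_B = (V_BB − V_BE)/R_B = (2 − 0.7)/27 = 0.0481 mA.
I_C = β·I_B = 80×0.0481 = 3.85 mA.
V_CE = V_CC − I_C·R_C = 5 − 3.85×0.68 = 2.38 V > V_CE(sat), so the active-region assumption holds.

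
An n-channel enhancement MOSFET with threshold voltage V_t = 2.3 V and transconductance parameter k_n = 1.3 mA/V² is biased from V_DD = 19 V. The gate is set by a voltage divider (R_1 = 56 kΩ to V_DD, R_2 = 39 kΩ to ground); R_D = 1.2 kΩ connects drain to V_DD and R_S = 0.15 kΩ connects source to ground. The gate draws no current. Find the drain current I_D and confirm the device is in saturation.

V_G = V_DD·R_2/(R_1+R_2) = 19×39/95 = 7.8 V.
Assume saturation: I_D = (k_n/2)(V_GS − V_t)² with V_GS = V_G − I_D·R_S = 7.8 − 0.15·I_D.
Substituting gives 0.0146·I_D² − 2.07·I_D + 19.7 = 0, with roots I_D = 10.2 or 131 mA.
The root I_D = 131 mA gives V_GS = -11.9 V ≤ V_t, so take I_D = 10.2 mA.
Then V_GS = 6.27 V and V_DS = V_DD − I_D(R_D+R_S) = 19 − 10.2×1.35 = 5.2 V.
Saturation requires V_DS ≥ V_GS − V_t = 3.97 V; 5.2 ≥ 3.97 ✓.

I_D ≈ 10 mA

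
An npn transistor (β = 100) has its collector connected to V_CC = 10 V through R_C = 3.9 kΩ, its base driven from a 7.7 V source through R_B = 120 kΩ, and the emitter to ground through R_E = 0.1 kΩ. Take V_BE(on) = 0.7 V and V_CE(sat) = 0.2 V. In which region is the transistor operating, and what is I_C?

saturation; I_C ≈ 2.4 mA

Assume active: I_B = (7.7 − 0.7)/(120 + 101×0.1) = 0.0538 mA, I_C = β·I_B = 5.38 mA.
Then V_CE = 10 − 5.38×3.9 − 5.43×0.1 = -11.5 V < 0.2 V — the active assumption fails.
Re-solve with V_CE = 0.2 V. KCL at the emitter: V_E/R_E = (V_BB−0.7−V_E)/R_B + (V_CC−0.2−V_E)/R_C, giving V_E = 0.25 V.
I_C = (V_CC − 0.2 − V_E)/R_C = (9.8 − 0.25)/3.9 = 2.45 mA.
Check: I_B = (7 − 0.25)/120 = 0.0562 mA, and β·I_B = 5.62 mA > I_C, confirming saturation.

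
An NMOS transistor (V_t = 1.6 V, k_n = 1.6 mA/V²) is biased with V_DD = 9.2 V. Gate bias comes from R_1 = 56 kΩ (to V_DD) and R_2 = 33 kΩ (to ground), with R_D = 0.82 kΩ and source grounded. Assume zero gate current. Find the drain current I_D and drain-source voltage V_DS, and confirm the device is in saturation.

I_D ≈ 2.6 mA, V_DS ≈ 7 V

V_G = V_DD·R_2/(R_1+R_2) = 9.2×33/89 = 3.41 V. With the source grounded, V_GS = V_G = 3.41 V.
Assume saturation: I_D = (k_n/2)(V_GS − V_t)² = (1.6/2)×(3.41 − 1.6)² = 0.8×1.81² = 2.62 mA.
V_DS = V_DD − I_D·R_D = 9.2 − 2.62×0.82 = 7.05 V.
Saturation requires V_DS ≥ V_GS − V_t = 1.81 V; 7.05 ≥ 1.81 ✓.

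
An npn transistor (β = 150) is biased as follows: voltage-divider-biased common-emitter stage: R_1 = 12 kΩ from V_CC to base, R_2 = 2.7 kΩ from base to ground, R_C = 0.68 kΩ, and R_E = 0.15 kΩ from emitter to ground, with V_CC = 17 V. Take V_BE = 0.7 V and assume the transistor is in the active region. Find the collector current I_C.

Thevenize the base divider: V_Th = V_CC·R_2/(R_1+R_2) = 17×2.7/14.7 = 3.12 V, R_Th = R_1‖R_2 = 2.2 kΩ.
Base-emitter loop: V_Th = I_B·R_Th + V_BE + (β+1)I_B·R_E, so I_B = (3.12 − 0.7) / (2.2 + 151×0.15) = 0.0975 mA.
I_C = β·I_B = 150×0.0975 = 14.6 mA, and I_E = (β+1)I_B = 14.7 mA.
V_CE = V_CC − I_C·R_C − I_E·R_E = 17 − 14.6×0.68 − 14.7×0.15 = 4.85 V.
V_CE = 4.85 V > 0.2 V confirms active-region operation.

I_C ≈ 15 mA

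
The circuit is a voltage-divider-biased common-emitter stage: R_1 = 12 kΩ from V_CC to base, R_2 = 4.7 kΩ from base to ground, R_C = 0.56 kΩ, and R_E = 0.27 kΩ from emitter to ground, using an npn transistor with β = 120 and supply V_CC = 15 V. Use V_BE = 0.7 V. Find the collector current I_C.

Thevenize the base divider: V_Th = V_CC·R_2/(R_1+R_2) = 15×4.7/16.7 = 4.22 V, R_Th = R_1‖R_2 = 3.38 kΩ.
Base-emitter loop: V_Th = I_B·R_Th + V_BE + (β+1)I_B·R_E, so I_B = (4.22 − 0.7) / (3.38 + 121×0.27) = 0.0977 mA.
I_C = β·I_B = 120×0.0977 = 11.7 mA, and I_E = (β+1)I_B = 11.8 mA.
V_CE = V_CC − I_C·R_C − I_E·R_E = 15 − 11.7×0.56 − 11.8×0.27 = 5.24 V.
V_CE = 5.24 V > 0.2 V confirms active-region operation.

I_C ≈ 12 mA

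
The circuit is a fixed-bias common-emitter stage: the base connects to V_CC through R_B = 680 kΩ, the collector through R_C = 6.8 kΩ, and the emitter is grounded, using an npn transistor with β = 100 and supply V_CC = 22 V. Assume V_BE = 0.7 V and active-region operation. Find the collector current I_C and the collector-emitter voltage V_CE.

Base loop: V_CC = I_B·R_B + V_BE, so I_B = (22 − 0.7)/680 kΩ = 0.0313 mA.
In the active region I_C = β·I_B = 100 × 0.0313 = 3.13 mA.
Collector loop: V_CE = V_CC − I_C·R_C = 22 − 3.13×6.8 = 0.7 V.
Since V_CE = 0.7 V > V_CE(sat) ≈ 0.2 V, the transistor is in the active region as assumed.

I_C ≈ 3.1 mA, V_CE ≈ 0.7 V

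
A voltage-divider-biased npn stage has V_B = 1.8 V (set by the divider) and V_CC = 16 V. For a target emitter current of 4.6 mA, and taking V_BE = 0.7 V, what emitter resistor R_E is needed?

R_E ≈ 0.24 kΩ

V_E = V_B − V_BE = 1.8 − 0.7 = 1.1 V.
R_E = V_E / I_E = 1.1 / 4.6 = 0.239 kΩ.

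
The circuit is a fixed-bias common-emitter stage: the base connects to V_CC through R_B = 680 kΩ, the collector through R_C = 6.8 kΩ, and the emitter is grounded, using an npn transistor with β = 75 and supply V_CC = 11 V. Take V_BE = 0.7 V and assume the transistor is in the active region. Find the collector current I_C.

Base loop: V_CC = I_B·R_B + V_BE, so I_B = (11 − 0.7)/680 kΩ = 0.0151 mA.
In the active region I_C = β·I_B = 75 × 0.0151 = 1.14 mA.
Collector loop: V_CE = V_CC − I_C·R_C = 11 − 1.14×6.8 = 3.27 V.
Since V_CE = 3.27 V > V_CE(sat) ≈ 0.2 V, the transistor is in the active region as assumed.

I_C ≈ 1.1 mA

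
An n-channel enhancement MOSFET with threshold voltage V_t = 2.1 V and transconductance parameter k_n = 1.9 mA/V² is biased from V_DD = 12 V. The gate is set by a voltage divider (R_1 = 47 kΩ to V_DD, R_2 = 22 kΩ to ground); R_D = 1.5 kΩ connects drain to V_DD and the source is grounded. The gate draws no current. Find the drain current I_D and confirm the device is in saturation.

V_G = V_DD·R_2/(R_1+R_2) = 12×22/69 = 3.83 V. With the source grounded, V_GS = V_G = 3.83 V.
Assume saturation: I_D = (k_n/2)(V_GS − V_t)² = (1.9/2)×(3.83 − 2.1)² = 0.95×1.73² = 2.83 mA.
V_DS = V_DD − I_D·R_D = 12 − 2.83×1.5 = 7.75 V.
Saturation requires V_DS ≥ V_GS − V_t = 1.73 V; 7.75 ≥ 1.73 ✓.

I_D ≈ 2.8 mA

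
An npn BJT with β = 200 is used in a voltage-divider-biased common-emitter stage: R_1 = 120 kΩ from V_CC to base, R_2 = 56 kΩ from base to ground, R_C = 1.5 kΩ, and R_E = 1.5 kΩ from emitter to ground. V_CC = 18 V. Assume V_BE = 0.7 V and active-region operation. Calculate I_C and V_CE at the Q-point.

Thevenize the base divider: V_Th = V_CC·R_2/(R_1+R_2) = 18×56/176 = 5.73 V, R_Th = R_1‖R_2 = 38.2 kΩ.
Base-emitter loop: V_Th = I_B·R_Th + V_BE + (β+1)I_B·R_E, so I_B = (5.73 − 0.7) / (38.2 + 201×1.5) = 0.0148 mA.
I_C = β·I_B = 200×0.0148 = 2.96 mA, and I_E = (β+1)I_B = 2.97 mA.
V_CE = V_CC − I_C·R_C − I_E·R_E = 18 − 2.96×1.5 − 2.97×1.5 = 9.1 V.
V_CE = 9.1 V > 0.2 V confirms active-region operation.

I_C ≈ 3 mA, V_CE ≈ 9.1 V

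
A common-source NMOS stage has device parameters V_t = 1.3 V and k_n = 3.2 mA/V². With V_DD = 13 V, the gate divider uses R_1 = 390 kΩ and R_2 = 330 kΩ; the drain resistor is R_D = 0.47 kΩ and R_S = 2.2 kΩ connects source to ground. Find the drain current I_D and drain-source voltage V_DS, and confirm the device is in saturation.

V_G = V_DD·R_2/(R_1+R_2) = 13×330/720 = 5.96 V.
Assume saturation: I_D = (k_n/2)(V_GS − V_t)² with V_GS = V_G − I_D·R_S = 5.96 − 2.2·I_D.
Substituting gives 7.74·I_D² − 33.8·I_D + 34.7 = 0, with roots I_D = 1.66 or 2.71 mA.
The root I_D = 2.71 mA gives V_GS = -0.00117 V ≤ V_t, so take I_D = 1.66 mA.
Then V_GS = 2.32 V and V_DS = V_DD − I_D(R_D+R_S) = 13 − 1.66×2.67 = 8.58 V.
Saturation requires V_DS ≥ V_GS − V_t = 1.02 V; 8.58 ≥ 1.02 ✓.

I_D ≈ 1.7 mA, V_DS ≈ 8.6 V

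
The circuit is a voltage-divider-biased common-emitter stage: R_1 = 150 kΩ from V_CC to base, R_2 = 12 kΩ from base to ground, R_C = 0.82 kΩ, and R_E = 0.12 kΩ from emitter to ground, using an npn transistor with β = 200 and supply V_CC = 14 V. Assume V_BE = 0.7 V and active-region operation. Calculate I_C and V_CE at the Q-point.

Thevenize the base divider: V_Th = V_CC·R_2/(R_1+R_2) = 14×12/162 = 1.04 V, R_Th = R_1‖R_2 = 11.1 kΩ.
Base-emitter loop: V_Th = I_B·R_Th + V_BE + (β+1)I_B·R_E, so I_B = (1.04 − 0.7) / (11.1 + 201×0.12) = 0.00957 mA.
I_C = β·I_B = 200×0.00957 = 1.91 mA, and I_E = (β+1)I_B = 1.92 mA.
V_CE = V_CC − I_C·R_C − I_E·R_E = 14 − 1.91×0.82 − 1.92×0.12 = 12.2 V.
V_CE = 12.2 V > 0.2 V confirms active-region operation.

I_C ≈ 1.9 mA, V_CE ≈ 12 V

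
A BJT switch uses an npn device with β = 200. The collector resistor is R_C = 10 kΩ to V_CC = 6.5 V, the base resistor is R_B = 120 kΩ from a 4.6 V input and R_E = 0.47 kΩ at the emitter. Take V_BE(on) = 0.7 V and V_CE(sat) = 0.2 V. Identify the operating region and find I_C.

Assume active: I_B = (4.6 − 0.7)/(120 + 201×0.47) = 0.0182 mA, I_C = β·I_B = 3.64 mA.
Then V_CE = 6.5 − 3.64×10 − 3.66×0.47 = -31.6 V < 0.2 V — the active assumption fails.
Re-solve with V_CE = 0.2 V. KCL at the emitter: V_E/R_E = (V_BB−0.7−V_E)/R_B + (V_CC−0.2−V_E)/R_C, giving V_E = 0.296 V.
I_C = (V_CC − 0.2 − V_E)/R_C = (6.3 − 0.296)/10 = 0.6 mA.
Check: I_B = (3.9 − 0.296)/120 = 0.03 mA, and β·I_B = 6.01 mA > I_C, confirming saturation.

saturation; I_C ≈ 0.6 mA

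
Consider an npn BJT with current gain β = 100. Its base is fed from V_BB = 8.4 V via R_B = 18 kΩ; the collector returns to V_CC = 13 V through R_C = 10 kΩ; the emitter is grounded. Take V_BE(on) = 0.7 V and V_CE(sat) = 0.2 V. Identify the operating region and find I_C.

Assume active: I_B = (8.4 − 0.7)/18 = 0.428 mA, giving I_C = β·I_B = 42.8 mA.
But then V_CE = 13 − 42.8×10 = -415 V < V_CE(sat) = 0.2 V — impossible in the active region.
So the transistor is saturated. With V_CE = 0.2 V, I_C = (V_CC − 0.2)/R_C = 12.8/10 = 1.28 mA.
Check: β·I_B = 42.8 mA > I_C = 1.28 mA, confirming saturation.

saturation; I_C ≈ 1.3 mA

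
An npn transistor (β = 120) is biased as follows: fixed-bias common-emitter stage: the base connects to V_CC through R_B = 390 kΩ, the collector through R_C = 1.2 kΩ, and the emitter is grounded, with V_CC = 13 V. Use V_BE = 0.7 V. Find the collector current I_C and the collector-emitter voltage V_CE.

I_C ≈ 3.8 mA, V_CE ≈ 8.5 V

Base loop: V_CC = I_B·R_B + V_BE, so I_B = (13 − 0.7)/390 kΩ = 0.0315 mA.
In the active region I_C = β·I_B = 120 × 0.0315 = 3.78 mA.
Collector loop: V_CE = V_CC − I_C·R_C = 13 − 3.78×1.2 = 8.46 V.
Since V_CE = 8.46 V > V_CE(sat) ≈ 0.2 V, the transistor is in the active region as assumed.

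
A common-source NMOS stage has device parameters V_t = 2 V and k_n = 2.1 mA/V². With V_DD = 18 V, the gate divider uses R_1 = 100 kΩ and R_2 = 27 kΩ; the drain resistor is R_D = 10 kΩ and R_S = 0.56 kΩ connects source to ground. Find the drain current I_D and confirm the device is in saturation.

V_G = V_DD·R_2/(R_1+R_2) = 18×27/127 = 3.83 V.
Assume saturation: I_D = (k_n/2)(V_GS − V_t)² with V_GS = V_G − I_D·R_S = 3.83 − 0.56·I_D.
Substituting gives 0.329·I_D² − 3.15·I_D + 3.5 = 0, with roots I_D = 1.29 or 8.28 mA.
The root I_D = 8.28 mA gives V_GS = -0.807 V ≤ V_t, so take I_D = 1.29 mA.
Then V_GS = 3.11 V and V_DS = V_DD − I_D(R_D+R_S) = 18 − 1.29×10.6 = 4.42 V.
Saturation requires V_DS ≥ V_GS − V_t = 1.11 V; 4.42 ≥ 1.11 ✓.

I_D ≈ 1.3 mA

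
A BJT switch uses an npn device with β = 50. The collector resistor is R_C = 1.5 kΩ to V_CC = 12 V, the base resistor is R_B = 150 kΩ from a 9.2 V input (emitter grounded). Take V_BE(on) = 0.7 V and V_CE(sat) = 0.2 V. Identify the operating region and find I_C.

active; I_C ≈ 2.8 mA

Assume active. Base-emitter loop: I_B = (V_BB − V_BE)/R_B = (9.2 − 0.7)/150 = 0.0567 mA.
I_C = β·I_B = 50×0.0567 = 2.83 mA.
V_CE = V_CC − I_C·R_C = 12 − 2.83×1.5 = 7.75 V > V_CE(sat), so the active-region assumption holds.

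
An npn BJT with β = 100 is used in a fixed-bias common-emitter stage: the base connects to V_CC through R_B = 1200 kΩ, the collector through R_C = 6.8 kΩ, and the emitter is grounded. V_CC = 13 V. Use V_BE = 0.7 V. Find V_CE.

Base loop: V_CC = I_B·R_B + V_BE, so I_B = (13 − 0.7)/1200 kΩ = 0.0103 mA.
In the active region I_C = β·I_B = 100 × 0.0103 = 1.03 mA.
Collector loop: V_CE = V_CC − I_C·R_C = 13 − 1.03×6.8 = 6.03 V.
Since V_CE = 6.03 V > V_CE(sat) ≈ 0.2 V, the transistor is in the active region as assumed.

V_CE ≈ 6 V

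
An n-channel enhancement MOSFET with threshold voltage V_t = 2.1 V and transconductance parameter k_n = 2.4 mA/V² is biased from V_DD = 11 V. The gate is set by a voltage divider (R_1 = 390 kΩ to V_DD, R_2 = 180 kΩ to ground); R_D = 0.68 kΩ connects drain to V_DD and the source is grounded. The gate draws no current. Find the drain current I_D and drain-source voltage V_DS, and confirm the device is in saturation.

I_D ≈ 2.3 mA, V_DS ≈ 9.5 V

V_G = V_DD·R_2/(R_1+R_2) = 11×180/570 = 3.47 V. With the source grounded, V_GS = V_G = 3.47 V.
Assume saturation: I_D = (k_n/2)(V_GS − V_t)² = (2.4/2)×(3.47 − 2.1)² = 1.2×1.37² = 2.26 mA.
V_DS = V_DD − I_D·R_D = 11 − 2.26×0.68 = 9.46 V.
Saturation requires V_DS ≥ V_GS − V_t = 1.37 V; 9.46 ≥ 1.37 ✓.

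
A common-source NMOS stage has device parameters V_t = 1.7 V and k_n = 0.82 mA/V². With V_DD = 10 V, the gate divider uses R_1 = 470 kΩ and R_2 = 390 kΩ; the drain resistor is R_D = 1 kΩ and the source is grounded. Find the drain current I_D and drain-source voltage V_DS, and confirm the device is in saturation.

V_G = V_DD·R_2/(R_1+R_2) = 10×390/860 = 4.53 V. With the source grounded, V_GS = V_G = 4.53 V.
Assume saturation: I_D = (k_n/2)(V_GS − V_t)² = (0.82/2)×(4.53 − 1.7)² = 0.41×2.83² = 3.29 mA.
V_DS = V_DD − I_D·R_D = 10 − 3.29×1 = 6.71 V.
Saturation requires V_DS ≥ V_GS − V_t = 2.83 V; 6.71 ≥ 2.83 ✓.

I_D ≈ 3.3 mA, V_DS ≈ 6.7 V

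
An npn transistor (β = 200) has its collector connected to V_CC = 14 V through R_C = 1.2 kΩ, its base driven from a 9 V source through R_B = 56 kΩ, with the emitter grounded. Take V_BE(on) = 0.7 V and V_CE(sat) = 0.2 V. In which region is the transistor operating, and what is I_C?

Assume active: I_B = (9 − 0.7)/56 = 0.148 mA, giving I_C = β·I_B = 29.6 mA.
But then V_CE = 14 − 29.6×1.2 = -21.6 V < V_CE(sat) = 0.2 V — impossible in the active region.
So the transistor is saturated. With V_CE = 0.2 V, I_C = (V_CC − 0.2)/R_C = 13.8/1.2 = 11.5 mA.
Check: β·I_B = 29.6 mA > I_C = 11.5 mA, confirming saturation.

saturation; I_C ≈ 12 mA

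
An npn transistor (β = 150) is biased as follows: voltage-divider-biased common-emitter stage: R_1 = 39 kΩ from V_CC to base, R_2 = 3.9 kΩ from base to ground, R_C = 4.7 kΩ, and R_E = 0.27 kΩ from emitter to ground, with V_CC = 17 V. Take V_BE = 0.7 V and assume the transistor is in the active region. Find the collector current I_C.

Thevenize the base divider: V_Th = V_CC·R_2/(R_1+R_2) = 17×3.9/42.9 = 1.55 V, R_Th = R_1‖R_2 = 3.55 kΩ.
Base-emitter loop: V_Th = I_B·R_Th + V_BE + (β+1)I_B·R_E, so I_B = (1.55 − 0.7) / (3.55 + 151×0.27) = 0.0191 mA.
I_C = β·I_B = 150×0.0191 = 2.86 mA, and I_E = (β+1)I_B = 2.88 mA.
V_CE = V_CC − I_C·R_C − I_E·R_E = 17 − 2.86×4.7 − 2.88×0.27 = 2.77 V.
V_CE = 2.77 V > 0.2 V confirms active-region operation.

I_C ≈ 2.9 mA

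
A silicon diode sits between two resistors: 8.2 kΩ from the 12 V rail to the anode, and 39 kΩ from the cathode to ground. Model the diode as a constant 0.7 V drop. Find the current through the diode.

The two resistors are in series with the diode, so KVL gives 12 = I·8.2 + 0.7 + I·39.
I = (12 − 0.7) / (8.2 + 39) kΩ = 11.3 / 47.2 = 0.239 mA.

I ≈ 0.24 mA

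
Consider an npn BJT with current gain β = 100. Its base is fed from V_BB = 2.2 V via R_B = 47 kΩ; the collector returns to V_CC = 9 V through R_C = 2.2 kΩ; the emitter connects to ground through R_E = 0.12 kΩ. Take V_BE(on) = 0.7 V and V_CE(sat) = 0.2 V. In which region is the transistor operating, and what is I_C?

Assume active. Base-emitter loop: I_B = (V_BB − V_BE)/(R_B + (β+1)R_E) = (2.2 − 0.7)/(47 + 101×0.12) = 0.0254 mA.
I_C = β·I_B = 100×0.0254 = 2.54 mA.
V_CE = V_CC − I_C·R_C − I_E·R_E = 9 − 2.54×2.2 − 2.56×0.12 = 3.11 V > V_CE(sat), so the active-region assumption holds.

active; I_C ≈ 2.5 mA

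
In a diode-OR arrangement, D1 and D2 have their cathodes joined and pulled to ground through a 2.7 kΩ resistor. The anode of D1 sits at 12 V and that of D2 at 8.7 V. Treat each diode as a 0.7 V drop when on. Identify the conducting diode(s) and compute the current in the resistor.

Assume both conduct. Then node N would need to be at both 12−0.7 = 11.3 V and 8.7−0.7 = 8 V, which is impossible.
Assume only D1 conducts: V_N = 12 − 0.7 = 11.3 V, so I_R = 11.3/2.7 = 4.19 mA.
Check D2: its anode-to-cathode voltage is 8.7 − 11.3 = -2.6 V < 0.7 V, so it is off. The assumption is consistent.

Only D1 conducts; I_R ≈ 4.2 mA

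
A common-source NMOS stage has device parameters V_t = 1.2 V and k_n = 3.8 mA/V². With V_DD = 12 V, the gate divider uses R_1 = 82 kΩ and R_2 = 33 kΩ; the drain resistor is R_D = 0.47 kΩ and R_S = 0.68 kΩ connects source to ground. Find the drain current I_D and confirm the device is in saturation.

V_G = V_DD·R_2/(R_1+R_2) = 12×33/115 = 3.44 V.
Assume saturation: I_D = (k_n/2)(V_GS − V_t)² with V_GS = V_G − I_D·R_S = 3.44 − 0.68·I_D.
Substituting gives 0.879·I_D² − 6.8·I_D + 9.56 = 0, with roots I_D = 1.85 or 5.89 mA.
The root I_D = 5.89 mA gives V_GS = -0.56 V ≤ V_t, so take I_D = 1.85 mA.
Then V_GS = 2.19 V and V_DS = V_DD − I_D(R_D+R_S) = 12 − 1.85×1.15 = 9.87 V.
Saturation requires V_DS ≥ V_GS − V_t = 0.986 V; 9.87 ≥ 0.986 ✓.

I_D ≈ 1.8 mA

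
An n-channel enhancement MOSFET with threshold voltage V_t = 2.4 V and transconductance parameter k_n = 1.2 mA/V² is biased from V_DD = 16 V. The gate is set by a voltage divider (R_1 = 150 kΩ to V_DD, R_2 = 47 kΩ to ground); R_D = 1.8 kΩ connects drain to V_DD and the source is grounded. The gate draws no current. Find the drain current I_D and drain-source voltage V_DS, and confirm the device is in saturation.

V_G = V_DD·R_2/(R_1+R_2) = 16×47/197 = 3.82 V. With the source grounded, V_GS = V_G = 3.82 V.
Assume saturation: I_D = (k_n/2)(V_GS − V_t)² = (1.2/2)×(3.82 − 2.4)² = 0.6×1.42² = 1.21 mA.
V_DS = V_DD − I_D·R_D = 16 − 1.21×1.8 = 13.8 V.
Saturation requires V_DS ≥ V_GS − V_t = 1.42 V; 13.8 ≥ 1.42 ✓.

I_D ≈ 1.2 mA, V_DS ≈ 14 V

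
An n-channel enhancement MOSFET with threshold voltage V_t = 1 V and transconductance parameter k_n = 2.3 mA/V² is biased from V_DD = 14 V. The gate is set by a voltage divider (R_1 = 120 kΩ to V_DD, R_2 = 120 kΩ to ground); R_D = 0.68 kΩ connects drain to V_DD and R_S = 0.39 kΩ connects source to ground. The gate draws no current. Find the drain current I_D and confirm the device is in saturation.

I_D ≈ 8.4 mA

V_G = V_DD·R_2/(R_1+R_2) = 14×120/240 = 7 V.
Assume saturation: I_D = (k_n/2)(V_GS − V_t)² with V_GS = V_G − I_D·R_S = 7 − 0.39·I_D.
Substituting gives 0.175·I_D² − 6.38·I_D + 41.4 = 0, with roots I_D = 8.44 or 28 mA.
The root I_D = 28 mA gives V_GS = -3.94 V ≤ V_t, so take I_D = 8.44 mA.
Then V_GS = 3.71 V and V_DS = V_DD − I_D(R_D+R_S) = 14 − 8.44×1.07 = 4.97 V.
Saturation requires V_DS ≥ V_GS − V_t = 2.71 V; 4.97 ≥ 2.71 ✓.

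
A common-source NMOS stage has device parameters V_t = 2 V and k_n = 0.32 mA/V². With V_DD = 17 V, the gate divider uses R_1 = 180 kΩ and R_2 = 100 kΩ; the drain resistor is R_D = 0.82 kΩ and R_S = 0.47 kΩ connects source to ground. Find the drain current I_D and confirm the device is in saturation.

V_G = V_DD·R_2/(R_1+R_2) = 17×100/280 = 6.07 V.
Assume saturation: I_D = (k_n/2)(V_GS − V_t)² with V_GS = V_G − I_D·R_S = 6.07 − 0.47·I_D.
Substituting gives 0.0353·I_D² − 1.61·I_D + 2.65 = 0, with roots I_D = 1.71 or 43.9 mA.
The root I_D = 43.9 mA gives V_GS = -14.6 V ≤ V_t, so take I_D = 1.71 mA.
Then V_GS = 5.27 V and V_DS = V_DD − I_D(R_D+R_S) = 17 − 1.71×1.29 = 14.8 V.
Saturation requires V_DS ≥ V_GS − V_t = 3.27 V; 14.8 ≥ 3.27 ✓.

I_D ≈ 1.7 mA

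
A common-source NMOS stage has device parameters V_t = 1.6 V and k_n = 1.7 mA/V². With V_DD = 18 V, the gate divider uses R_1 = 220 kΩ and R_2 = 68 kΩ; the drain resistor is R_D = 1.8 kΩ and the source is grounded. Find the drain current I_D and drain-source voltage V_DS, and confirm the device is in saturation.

V_G = V_DD·R_2/(R_1+R_2) = 18×68/288 = 4.25 V. With the source grounded, V_GS = V_G = 4.25 V.
Assume saturation: I_D = (k_n/2)(V_GS − V_t)² = (1.7/2)×(4.25 − 1.6)² = 0.85×2.65² = 5.97 mA.
V_DS = V_DD − I_D·R_D = 18 − 5.97×1.8 = 7.26 V.
Saturation requires V_DS ≥ V_GS − V_t = 2.65 V; 7.26 ≥ 2.65 ✓.

I_D ≈ 6 mA, V_DS ≈ 7.3 V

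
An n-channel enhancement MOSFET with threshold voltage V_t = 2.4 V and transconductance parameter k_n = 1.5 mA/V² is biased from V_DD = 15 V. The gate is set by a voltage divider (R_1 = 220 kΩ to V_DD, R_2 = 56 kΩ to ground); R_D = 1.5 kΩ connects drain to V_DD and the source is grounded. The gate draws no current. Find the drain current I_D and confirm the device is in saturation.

I_D ≈ 0.31 mA

V_G = V_DD·R_2/(R_1+R_2) = 15×56/276 = 3.04 V. With the source grounded, V_GS = V_G = 3.04 V.
Assume saturation: I_D = (k_n/2)(V_GS − V_t)² = (1.5/2)×(3.04 − 2.4)² = 0.75×0.643² = 0.311 mA.
V_DS = V_DD − I_D·R_D = 15 − 0.311×1.5 = 14.5 V.
Saturation requires V_DS ≥ V_GS − V_t = 0.643 V; 14.5 ≥ 0.643 ✓.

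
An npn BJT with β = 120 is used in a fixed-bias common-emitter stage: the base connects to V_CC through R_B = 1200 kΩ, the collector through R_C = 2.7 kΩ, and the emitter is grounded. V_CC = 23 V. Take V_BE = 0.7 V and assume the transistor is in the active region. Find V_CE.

Base loop: V_CC = I_B·R_B + V_BE, so I_B = (23 − 0.7)/1200 kΩ = 0.0186 mA.
In the active region I_C = β·I_B = 120 × 0.0186 = 2.23 mA.
Collector loop: V_CE = V_CC − I_C·R_C = 23 − 2.23×2.7 = 17 V.
Since V_CE = 17 V > V_CE(sat) ≈ 0.2 V, the transistor is in the active region as assumed.

V_CE ≈ 17 V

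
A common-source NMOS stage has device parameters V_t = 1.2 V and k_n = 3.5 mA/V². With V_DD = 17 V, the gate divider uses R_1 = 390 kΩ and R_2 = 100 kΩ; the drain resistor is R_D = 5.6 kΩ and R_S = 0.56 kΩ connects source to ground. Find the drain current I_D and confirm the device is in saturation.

V_G = V_DD·R_2/(R_1+R_2) = 17×100/490 = 3.47 V.
Assume saturation: I_D = (k_n/2)(V_GS − V_t)² with V_GS = V_G − I_D·R_S = 3.47 − 0.56·I_D.
Substituting gives 0.549·I_D² − 5.45·I_D + 9.01 = 0, with roots I_D = 2.1 or 7.83 mA.
The root I_D = 7.83 mA gives V_GS = -0.915 V ≤ V_t, so take I_D = 2.1 mA.
Then V_GS = 2.29 V and V_DS = V_DD − I_D(R_D+R_S) = 17 − 2.1×6.16 = 4.08 V.
Saturation requires V_DS ≥ V_GS − V_t = 1.09 V; 4.08 ≥ 1.09 ✓.

I_D ≈ 2.1 mA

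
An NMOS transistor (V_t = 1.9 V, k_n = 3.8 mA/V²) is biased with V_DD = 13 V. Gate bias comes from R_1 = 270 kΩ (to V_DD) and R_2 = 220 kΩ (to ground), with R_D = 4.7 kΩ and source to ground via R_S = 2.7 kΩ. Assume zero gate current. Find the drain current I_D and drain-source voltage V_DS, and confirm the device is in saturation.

I_D ≈ 1.2 mA, V_DS ≈ 4.4 V

V_G = V_DD·R_2/(R_1+R_2) = 13×220/490 = 5.84 V.
Assume saturation: I_D = (k_n/2)(V_GS − V_t)² with V_GS = V_G − I_D·R_S = 5.84 − 2.7·I_D.
Substituting gives 13.9·I_D² − 41.4·I_D + 29.4 = 0, with roots I_D = 1.17 or 1.82 mA.
The root I_D = 1.82 mA gives V_GS = 0.921 V ≤ V_t, so take I_D = 1.17 mA.
Then V_GS = 2.68 V and V_DS = V_DD − I_D(R_D+R_S) = 13 − 1.17×7.4 = 4.36 V.
Saturation requires V_DS ≥ V_GS − V_t = 0.784 V; 4.36 ≥ 0.784 ✓.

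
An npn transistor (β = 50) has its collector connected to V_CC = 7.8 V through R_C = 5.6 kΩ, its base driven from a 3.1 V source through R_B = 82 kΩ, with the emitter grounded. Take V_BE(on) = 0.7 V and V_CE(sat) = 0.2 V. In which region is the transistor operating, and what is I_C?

Assume active: I_B = (3.1 − 0.7)/82 = 0.0293 mA, giving I_C = β·I_B = 1.46 mA.
But then V_CE = 7.8 − 1.46×5.6 = -0.395 V < V_CE(sat) = 0.2 V — impossible in the active region.
So the transistor is saturated. With V_CE = 0.2 V, I_C = (V_CC − 0.2)/R_C = 7.6/5.6 = 1.36 mA.
Check: β·I_B = 1.46 mA > I_C = 1.36 mA, confirming saturation.

saturation; I_C ≈ 1.4 mA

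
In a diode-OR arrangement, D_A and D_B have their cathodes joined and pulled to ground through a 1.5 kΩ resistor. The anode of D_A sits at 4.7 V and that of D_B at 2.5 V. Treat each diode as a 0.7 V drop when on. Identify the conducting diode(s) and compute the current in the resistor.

Only D_A conducts; I_R ≈ 2.7 mA

Assume both conduct. Then node N would need to be at both 4.7−0.7 = 4 V and 2.5−0.7 = 1.8 V, which is impossible.
Assume only D_A conducts: V_N = 4.7 − 0.7 = 4 V, so I_R = 4/1.5 = 2.67 mA.
Check D_B: its anode-to-cathode voltage is 2.5 − 4 = -1.5 V < 0.7 V, so it is off. The assumption is consistent.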